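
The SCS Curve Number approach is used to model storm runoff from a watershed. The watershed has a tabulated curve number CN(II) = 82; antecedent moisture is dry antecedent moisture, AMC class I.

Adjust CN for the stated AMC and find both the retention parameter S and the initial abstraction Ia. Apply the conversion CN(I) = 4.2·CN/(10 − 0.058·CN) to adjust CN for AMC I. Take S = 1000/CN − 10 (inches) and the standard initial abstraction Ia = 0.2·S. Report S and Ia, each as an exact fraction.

Adjust CN=82 to AMC I: 4.2·82/(10 − 0.058·82) → (1722/5) ÷ (1311/250) = 28700/437 ≈ 65.675
S = 1000/(28700/437) − 10 = 1500/287 in ≈ 5.226 in
Initial abstraction Ia = S/5 = (1500/287)/5 = 300/287 ≈ 1.045 in

S = 1500/287 in ≈ 5.226 in; Ia = 300/287 in ≈ 1.045 in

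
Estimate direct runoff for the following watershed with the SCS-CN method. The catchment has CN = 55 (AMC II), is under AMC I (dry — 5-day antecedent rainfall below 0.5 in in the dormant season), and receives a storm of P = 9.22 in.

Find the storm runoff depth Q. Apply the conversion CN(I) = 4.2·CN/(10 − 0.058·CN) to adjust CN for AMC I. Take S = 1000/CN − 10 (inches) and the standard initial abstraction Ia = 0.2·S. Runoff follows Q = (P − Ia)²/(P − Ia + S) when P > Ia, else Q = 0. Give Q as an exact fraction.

Q = 420127009/367663450 in ≈ 1.143 in

CN(I) from CN(II)=55: (4.2·55)/(10 − 0.058·55) = 7700/227 ≈ 33.921
S = 1000/(7700/227) − 10 = 1500/77 in ≈ 19.481 in
Initial abstraction Ia = S/5 = (1500/77)/5 = 300/77 ≈ 3.896 in
Since P=9.220 > Ia=3.896: effective rainfall P−Ia = 20497/3850 in
Runoff Q = (P−Ia)²/(P−Ia+S) = (5.324)²/(5.324+19.481) = 420127009/367663450 ≈ 1.143 in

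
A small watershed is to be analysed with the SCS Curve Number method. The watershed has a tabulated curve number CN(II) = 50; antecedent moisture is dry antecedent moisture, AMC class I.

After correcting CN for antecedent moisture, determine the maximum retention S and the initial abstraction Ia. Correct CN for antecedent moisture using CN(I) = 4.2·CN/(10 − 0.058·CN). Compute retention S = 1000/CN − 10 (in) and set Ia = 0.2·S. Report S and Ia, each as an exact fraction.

S = 500/21 in ≈ 23.810 in; Ia = 100/21 in ≈ 4.762 in

CN(I) from CN(II)=50: (4.2·50)/(10 − 0.058·50) = 2100/71 ≈ 29.577
Retention S: 1000/CN − 10 with CN=29.577 → S = 500/21 ≈ 23.810 in
Ia = 0.2S: 0.2·23.810 = 4.762 in (exactly 100/21)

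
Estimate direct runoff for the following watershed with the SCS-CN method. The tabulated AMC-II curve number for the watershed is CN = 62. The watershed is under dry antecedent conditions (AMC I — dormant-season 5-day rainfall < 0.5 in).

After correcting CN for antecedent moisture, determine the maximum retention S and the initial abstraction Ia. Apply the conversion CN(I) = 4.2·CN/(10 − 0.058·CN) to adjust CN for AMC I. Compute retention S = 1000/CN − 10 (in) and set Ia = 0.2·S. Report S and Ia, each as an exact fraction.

S = 9500/651 in ≈ 14.593 in; Ia = 1900/651 in ≈ 2.919 in

Dry (AMC I): CN(I) = 4.2·62/(10 − 0.058·62) = (1302/5)/(1601/250) = 65100/1601 ≈ 40.662
Retention S: 1000/CN − 10 with CN=40.662 → S = 9500/651 ≈ 14.593 in
Initial abstraction Ia = S/5 = (9500/651)/5 = 1900/651 ≈ 2.919 in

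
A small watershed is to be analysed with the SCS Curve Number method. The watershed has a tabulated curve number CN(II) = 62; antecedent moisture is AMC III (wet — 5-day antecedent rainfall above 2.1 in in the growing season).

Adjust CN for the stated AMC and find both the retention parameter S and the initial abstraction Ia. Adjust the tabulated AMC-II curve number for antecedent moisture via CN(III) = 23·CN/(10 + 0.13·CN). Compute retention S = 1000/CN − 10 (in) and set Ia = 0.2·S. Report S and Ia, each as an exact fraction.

Wet (AMC III): CN(III) = 23·62/(10 + 0.13·62) = 1426/(903/50) = 71300/903 ≈ 78.959
Retention S: 1000/CN − 10 with CN=78.959 → S = 1900/713 ≈ 2.665 in
Initial abstraction Ia = S/5 = (1900/713)/5 = 380/713 ≈ 0.533 in

S = 1900/713 in ≈ 2.665 in; Ia = 380/713 in ≈ 0.533 in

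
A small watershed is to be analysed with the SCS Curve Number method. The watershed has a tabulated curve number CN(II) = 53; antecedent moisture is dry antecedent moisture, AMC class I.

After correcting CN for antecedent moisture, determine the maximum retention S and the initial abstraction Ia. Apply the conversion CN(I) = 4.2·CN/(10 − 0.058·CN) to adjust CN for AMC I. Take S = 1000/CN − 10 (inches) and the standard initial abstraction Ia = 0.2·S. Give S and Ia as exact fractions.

S = 23500/1113 in ≈ 21.114 in; Ia = 4700/1113 in ≈ 4.223 in

Adjust CN=53 to AMC I: 4.2·53/(10 − 0.058·53) → (1113/5) ÷ (3463/500) = 111300/3463 ≈ 32.140
S = 1000/(111300/3463) − 10 = 23500/1113 in ≈ 21.114 in
Ia = 0.2·(23500/1113) = 4700/1113 in ≈ 4.223 in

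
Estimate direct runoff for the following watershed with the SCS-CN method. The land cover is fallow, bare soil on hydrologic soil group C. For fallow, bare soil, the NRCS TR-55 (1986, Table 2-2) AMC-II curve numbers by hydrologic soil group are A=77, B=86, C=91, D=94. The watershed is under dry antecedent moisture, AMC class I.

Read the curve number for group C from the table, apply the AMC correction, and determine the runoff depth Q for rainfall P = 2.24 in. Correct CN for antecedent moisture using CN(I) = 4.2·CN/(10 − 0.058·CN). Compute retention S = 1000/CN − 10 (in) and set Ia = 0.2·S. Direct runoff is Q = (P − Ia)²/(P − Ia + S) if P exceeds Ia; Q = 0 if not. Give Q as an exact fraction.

NRCS table: fallow, bare soil, soil group C → CN(II) = 91
Dry (AMC I): CN(I) = 4.2·91/(10 − 0.058·91) = (1911/5)/(2361/500) = 63700/787 ≈ 80.940
Max retention: S = 1000/(63700/787) − 10 = 1500/637 in (≈ 2.355 in)
Initial abstraction Ia = S/5 = (1500/637)/5 = 300/637 ≈ 0.471 in
Since P=2.240 > Ia=0.471: effective rainfall P−Ia = 28172/15925 in
Q = (28172/15925)²/((28172/15925) + 1500/637) = (793661584/253605625)/(65672/15925) = 99207698/130728325 in ≈ 0.759 in

Q = 99207698/130728325 in ≈ 0.759 in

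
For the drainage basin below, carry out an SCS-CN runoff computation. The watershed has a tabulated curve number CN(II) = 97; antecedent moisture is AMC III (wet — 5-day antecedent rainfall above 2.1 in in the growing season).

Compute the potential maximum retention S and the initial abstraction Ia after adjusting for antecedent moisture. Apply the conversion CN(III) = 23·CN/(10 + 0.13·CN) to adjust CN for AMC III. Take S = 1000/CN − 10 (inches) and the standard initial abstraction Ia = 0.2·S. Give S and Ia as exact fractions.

CN(III) from CN(II)=97: (23·97)/(10 + 0.13·97) = 223100/2261 ≈ 98.673
Max retention: S = 1000/(223100/2261) − 10 = 300/2231 in (≈ 0.134 in)
Ia = 0.2S: 0.2·0.134 = 0.027 in (exactly 60/2231)

S = 300/2231 in ≈ 0.134 in; Ia = 60/2231 in ≈ 0.027 in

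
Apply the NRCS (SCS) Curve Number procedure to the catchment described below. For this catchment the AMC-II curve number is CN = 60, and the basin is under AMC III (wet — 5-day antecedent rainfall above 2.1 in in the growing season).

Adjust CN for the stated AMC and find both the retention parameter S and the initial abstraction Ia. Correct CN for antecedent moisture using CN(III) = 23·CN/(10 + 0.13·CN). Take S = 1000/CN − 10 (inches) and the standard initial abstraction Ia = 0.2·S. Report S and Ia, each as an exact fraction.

S = 200/69 in ≈ 2.899 in; Ia = 40/69 in ≈ 0.580 in

CN(III) from CN(II)=60: (23·60)/(10 + 0.13·60) = 6900/89 ≈ 77.528
Retention S: 1000/CN − 10 with CN=77.528 → S = 200/69 ≈ 2.899 in
Ia = 0.2S: 0.2·2.899 = 0.580 in (exactly 40/69)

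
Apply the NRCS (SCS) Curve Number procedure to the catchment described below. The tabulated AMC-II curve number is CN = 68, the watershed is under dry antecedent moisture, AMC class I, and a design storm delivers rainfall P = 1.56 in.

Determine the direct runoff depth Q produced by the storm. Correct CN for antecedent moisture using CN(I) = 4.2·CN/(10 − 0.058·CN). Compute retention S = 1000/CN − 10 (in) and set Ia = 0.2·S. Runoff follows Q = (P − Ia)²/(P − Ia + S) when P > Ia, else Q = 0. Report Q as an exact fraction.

Adjust CN=68 to AMC I: 4.2·68/(10 − 0.058·68) → (1428/5) ÷ (757/125) = 35700/757 ≈ 47.160
S = 1000/(35700/757) − 10 = 4000/357 in ≈ 11.204 in
Initial abstraction Ia = S/5 = (4000/357)/5 = 800/357 ≈ 2.241 in
P = 1.560 ≤ Ia = 2.241 in: entire storm abstracted, Q = 0.

Q = 0 in ≈ 0.000 in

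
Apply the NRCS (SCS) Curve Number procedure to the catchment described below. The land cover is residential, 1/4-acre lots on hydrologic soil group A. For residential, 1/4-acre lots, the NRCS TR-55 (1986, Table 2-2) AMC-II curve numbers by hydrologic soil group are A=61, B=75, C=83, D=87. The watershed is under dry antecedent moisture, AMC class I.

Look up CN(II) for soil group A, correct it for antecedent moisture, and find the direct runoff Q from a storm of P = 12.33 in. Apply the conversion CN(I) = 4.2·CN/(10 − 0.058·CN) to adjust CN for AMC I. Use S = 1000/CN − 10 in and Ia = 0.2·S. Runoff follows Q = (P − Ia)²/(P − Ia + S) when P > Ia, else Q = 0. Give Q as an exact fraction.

NRCS table: residential, 1/4-acre lots, soil group A → CN(II) = 61
CN(I) from CN(II)=61: (4.2·61)/(10 − 0.058·61) = 42700/1077 ≈ 39.647
Retention S: 1000/CN − 10 with CN=39.647 → S = 6500/427 ≈ 15.222 in
Ia = 0.2S: 0.2·15.222 = 3.044 in (exactly 1300/427)
Since P=12.330 > Ia=3.044: effective rainfall P−Ia = 396491/42700 in
Q = (396491/42700)²/((396491/42700) + 6500/427) = (157205113081/1823290000)/(1046491/42700) = 157205113081/44685165700 in ≈ 3.518 in

Q = 157205113081/44685165700 in ≈ 3.518 in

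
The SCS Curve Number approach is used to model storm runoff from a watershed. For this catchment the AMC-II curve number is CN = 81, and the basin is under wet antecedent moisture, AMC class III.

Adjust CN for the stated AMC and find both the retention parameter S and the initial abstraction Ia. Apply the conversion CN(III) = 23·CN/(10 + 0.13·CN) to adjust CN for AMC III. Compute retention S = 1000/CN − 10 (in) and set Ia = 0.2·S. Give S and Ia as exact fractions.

Adjust CN=81 to AMC III: 23·81/(10 + 0.13·81) → 1863 ÷ (2053/100) = 186300/2053 ≈ 90.745
Retention S: 1000/CN − 10 with CN=90.745 → S = 1900/1863 ≈ 1.020 in
Ia = 0.2·(1900/1863) = 380/1863 in ≈ 0.204 in

S = 1900/1863 in ≈ 1.020 in; Ia = 380/1863 in ≈ 0.204 in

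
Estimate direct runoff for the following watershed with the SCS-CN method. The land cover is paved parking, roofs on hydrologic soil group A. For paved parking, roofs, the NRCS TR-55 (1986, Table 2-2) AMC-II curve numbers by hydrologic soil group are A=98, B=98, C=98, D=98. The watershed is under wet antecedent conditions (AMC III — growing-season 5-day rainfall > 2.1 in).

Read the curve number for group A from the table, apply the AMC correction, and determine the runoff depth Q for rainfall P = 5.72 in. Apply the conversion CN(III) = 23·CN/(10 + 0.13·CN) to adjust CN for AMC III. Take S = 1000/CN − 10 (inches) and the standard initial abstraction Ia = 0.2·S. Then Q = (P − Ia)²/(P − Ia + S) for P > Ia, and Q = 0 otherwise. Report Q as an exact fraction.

Q = 25811956921/4597061175 in ≈ 5.615 in

NRCS table: paved parking, roofs, soil group A → CN(II) = 98
Adjust CN=98 to AMC III: 23·98/(10 + 0.13·98) → 2254 ÷ (1137/50) = 112700/1137 ≈ 99.120
Max retention: S = 1000/(112700/1137) − 10 = 100/1127 in (≈ 0.089 in)
Ia = 0.2S: 0.2·0.089 = 0.018 in (exactly 20/1127)
Excess rainfall: 5.720 − 0.018 = 5.702 in; P > Ia so Q > 0
Q: (160661/28175)² ÷ (163161/28175) = 25811956921/4597061175 in (≈ 5.615 in)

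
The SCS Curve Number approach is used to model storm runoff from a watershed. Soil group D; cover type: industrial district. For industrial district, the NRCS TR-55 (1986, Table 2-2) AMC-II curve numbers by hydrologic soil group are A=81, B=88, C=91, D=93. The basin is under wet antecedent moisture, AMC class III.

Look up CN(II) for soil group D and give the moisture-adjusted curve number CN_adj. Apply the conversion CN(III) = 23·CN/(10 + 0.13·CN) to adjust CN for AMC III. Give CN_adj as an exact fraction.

CN_adj = 213900/2209 ≈ 96.831

NRCS table: industrial district, soil group D → CN(II) = 93
Adjust CN=93 to AMC III: 23·93/(10 + 0.13·93) → 2139 ÷ (2209/100) = 213900/2209 ≈ 96.831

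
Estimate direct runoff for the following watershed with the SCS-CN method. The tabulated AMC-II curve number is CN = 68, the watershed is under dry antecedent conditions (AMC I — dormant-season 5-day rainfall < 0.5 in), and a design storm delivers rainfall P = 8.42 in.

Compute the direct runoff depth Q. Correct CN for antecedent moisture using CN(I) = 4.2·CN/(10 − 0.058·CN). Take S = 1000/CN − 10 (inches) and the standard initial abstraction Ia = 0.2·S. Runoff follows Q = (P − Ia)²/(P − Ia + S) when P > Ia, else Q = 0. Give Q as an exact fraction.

Dry (AMC I): CN(I) = 4.2·68/(10 − 0.058·68) = (1428/5)/(757/125) = 35700/757 ≈ 47.160
Max retention: S = 1000/(35700/757) − 10 = 4000/357 in (≈ 11.204 in)
Initial abstraction Ia = S/5 = (4000/357)/5 = 800/357 ≈ 2.241 in
Since P=8.420 > Ia=2.241: effective rainfall P−Ia = 110297/17850 in
Q = (110297/17850)²/((110297/17850) + 4000/357) = (12165428209/318622500)/(310297/17850) = 12165428209/5538801450 in ≈ 2.196 in

Q = 12165428209/5538801450 in ≈ 2.196 in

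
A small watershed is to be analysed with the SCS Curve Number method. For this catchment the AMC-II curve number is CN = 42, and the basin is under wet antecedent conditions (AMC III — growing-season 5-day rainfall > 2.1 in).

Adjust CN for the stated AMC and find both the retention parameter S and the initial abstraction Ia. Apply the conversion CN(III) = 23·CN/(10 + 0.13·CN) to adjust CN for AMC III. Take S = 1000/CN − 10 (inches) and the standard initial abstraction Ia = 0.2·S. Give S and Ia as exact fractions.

S = 2900/483 in ≈ 6.004 in; Ia = 580/483 in ≈ 1.201 in

CN(III) from CN(II)=42: (23·42)/(10 + 0.13·42) = 48300/773 ≈ 62.484
Retention S: 1000/CN − 10 with CN=62.484 → S = 2900/483 ≈ 6.004 in
Ia = 0.2·(2900/483) = 580/483 in ≈ 1.201 in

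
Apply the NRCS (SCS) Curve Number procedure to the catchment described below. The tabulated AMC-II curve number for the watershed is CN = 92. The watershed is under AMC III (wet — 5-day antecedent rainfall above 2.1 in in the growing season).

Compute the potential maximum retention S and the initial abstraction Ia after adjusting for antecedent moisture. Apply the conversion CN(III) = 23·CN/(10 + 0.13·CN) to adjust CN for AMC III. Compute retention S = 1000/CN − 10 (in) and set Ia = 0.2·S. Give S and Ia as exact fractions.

S = 200/529 in ≈ 0.378 in; Ia = 40/529 in ≈ 0.076 in

Adjust CN=92 to AMC III: 23·92/(10 + 0.13·92) → 2116 ÷ (549/25) = 52900/549 ≈ 96.357
S = 1000/(52900/549) − 10 = 200/529 in ≈ 0.378 in
Initial abstraction Ia = S/5 = (200/529)/5 = 40/529 ≈ 0.076 in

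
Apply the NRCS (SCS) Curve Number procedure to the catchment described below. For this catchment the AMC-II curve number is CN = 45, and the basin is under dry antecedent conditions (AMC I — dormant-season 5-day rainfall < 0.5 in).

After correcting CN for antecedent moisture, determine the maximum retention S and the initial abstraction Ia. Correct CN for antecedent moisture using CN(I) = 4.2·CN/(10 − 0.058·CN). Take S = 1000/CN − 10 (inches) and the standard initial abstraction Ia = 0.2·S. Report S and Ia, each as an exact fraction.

S = 5500/189 in ≈ 29.101 in; Ia = 1100/189 in ≈ 5.820 in

Dry (AMC I): CN(I) = 4.2·45/(10 − 0.058·45) = 189/(739/100) = 18900/739 ≈ 25.575
Retention S: 1000/CN − 10 with CN=25.575 → S = 5500/189 ≈ 29.101 in
Ia = 0.2·(5500/189) = 1100/189 in ≈ 5.820 in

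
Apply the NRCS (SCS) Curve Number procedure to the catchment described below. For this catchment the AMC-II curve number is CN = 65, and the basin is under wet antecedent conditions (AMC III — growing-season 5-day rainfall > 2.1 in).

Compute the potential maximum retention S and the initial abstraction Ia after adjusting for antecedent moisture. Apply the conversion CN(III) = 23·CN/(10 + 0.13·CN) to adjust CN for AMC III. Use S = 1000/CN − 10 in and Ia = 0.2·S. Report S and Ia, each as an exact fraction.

Wet (AMC III): CN(III) = 23·65/(10 + 0.13·65) = 1495/(369/20) = 29900/369 ≈ 81.030
Retention S: 1000/CN − 10 with CN=81.030 → S = 700/299 ≈ 2.341 in
Initial abstraction Ia = S/5 = (700/299)/5 = 140/299 ≈ 0.468 in

S = 700/299 in ≈ 2.341 in; Ia = 140/299 in ≈ 0.468 in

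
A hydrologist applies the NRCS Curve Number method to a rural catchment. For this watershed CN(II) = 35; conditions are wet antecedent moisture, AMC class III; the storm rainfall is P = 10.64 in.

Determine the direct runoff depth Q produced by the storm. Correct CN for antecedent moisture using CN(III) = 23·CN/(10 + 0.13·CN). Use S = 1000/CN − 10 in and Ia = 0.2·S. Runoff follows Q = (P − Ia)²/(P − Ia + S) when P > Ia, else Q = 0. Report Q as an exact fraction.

Q = 659789138/138512325 in ≈ 4.763 in

Adjust CN=35 to AMC III: 23·35/(10 + 0.13·35) → 805 ÷ (291/20) = 16100/291 ≈ 55.326
Max retention: S = 1000/(16100/291) − 10 = 1300/161 in (≈ 8.075 in)
Ia = 0.2S: 0.2·8.075 = 1.615 in (exactly 260/161)
P − Ia = 10.640 − 1.615 = 36326/4025 ≈ 9.025 in (> 0, runoff occurs)
Q = (36326/4025)²/((36326/4025) + 1300/161) = (1319578276/16200625)/(68826/4025) = 659789138/138512325 in ≈ 4.763 in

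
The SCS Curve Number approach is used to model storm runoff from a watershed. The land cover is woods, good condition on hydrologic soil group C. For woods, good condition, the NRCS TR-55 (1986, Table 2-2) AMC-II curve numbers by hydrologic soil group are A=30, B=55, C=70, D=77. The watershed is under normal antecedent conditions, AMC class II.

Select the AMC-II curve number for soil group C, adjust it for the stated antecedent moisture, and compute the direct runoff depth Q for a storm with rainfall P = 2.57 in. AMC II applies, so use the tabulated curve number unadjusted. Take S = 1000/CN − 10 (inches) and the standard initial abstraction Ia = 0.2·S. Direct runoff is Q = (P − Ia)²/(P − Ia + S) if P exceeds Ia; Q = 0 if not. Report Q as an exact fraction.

NRCS table: woods, good condition, soil group C → CN(II) = 70
CN(II) = 70; AMC II needs no correction.
Retention S: 1000/CN − 10 with CN=70.000 → S = 30/7 ≈ 4.286 in
Initial abstraction Ia = S/5 = (30/7)/5 = 6/7 ≈ 0.857 in
Excess rainfall: 2.570 − 0.857 = 1.713 in; P > Ia so Q > 0
Q = (1199/700)²/((1199/700) + 30/7) = (1437601/490000)/(4199/700) = 1437601/2939300 in ≈ 0.489 in

Q = 1437601/2939300 in ≈ 0.489 in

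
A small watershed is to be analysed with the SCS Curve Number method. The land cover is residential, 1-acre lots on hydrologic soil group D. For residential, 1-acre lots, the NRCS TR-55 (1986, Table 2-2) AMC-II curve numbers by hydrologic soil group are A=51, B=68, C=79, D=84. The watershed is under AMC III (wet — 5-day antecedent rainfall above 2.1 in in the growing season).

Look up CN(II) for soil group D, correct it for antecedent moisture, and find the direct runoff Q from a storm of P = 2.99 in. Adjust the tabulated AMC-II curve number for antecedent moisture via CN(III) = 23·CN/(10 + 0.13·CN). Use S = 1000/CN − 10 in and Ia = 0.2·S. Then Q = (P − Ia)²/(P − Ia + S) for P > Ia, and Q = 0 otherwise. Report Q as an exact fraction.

NRCS table: residential, 1-acre lots, soil group D → CN(II) = 84
Adjust CN=84 to AMC III: 23·84/(10 + 0.13·84) → 1932 ÷ (523/25) = 48300/523 ≈ 92.352
Max retention: S = 1000/(48300/523) − 10 = 400/483 in (≈ 0.828 in)
Ia = 0.2S: 0.2·0.828 = 0.166 in (exactly 80/483)
Since P=2.990 > Ia=0.166: effective rainfall P−Ia = 136417/48300 in
Q = (136417/48300)²/((136417/48300) + 400/483) = (18609597889/2332890000)/(176417/48300) = 18609597889/8520941100 in ≈ 2.184 in

Q = 18609597889/8520941100 in ≈ 2.184 in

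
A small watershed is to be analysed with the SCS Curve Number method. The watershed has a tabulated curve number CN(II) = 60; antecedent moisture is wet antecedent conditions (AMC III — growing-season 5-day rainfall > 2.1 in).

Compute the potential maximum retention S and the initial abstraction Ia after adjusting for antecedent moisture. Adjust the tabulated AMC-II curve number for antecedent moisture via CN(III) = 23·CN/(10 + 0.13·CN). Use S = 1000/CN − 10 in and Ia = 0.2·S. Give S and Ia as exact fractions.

Wet (AMC III): CN(III) = 23·60/(10 + 0.13·60) = 1380/(89/5) = 6900/89 ≈ 77.528
Max retention: S = 1000/(6900/89) − 10 = 200/69 in (≈ 2.899 in)
Initial abstraction Ia = S/5 = (200/69)/5 = 40/69 ≈ 0.580 in

S = 200/69 in ≈ 2.899 in; Ia = 40/69 in ≈ 0.580 in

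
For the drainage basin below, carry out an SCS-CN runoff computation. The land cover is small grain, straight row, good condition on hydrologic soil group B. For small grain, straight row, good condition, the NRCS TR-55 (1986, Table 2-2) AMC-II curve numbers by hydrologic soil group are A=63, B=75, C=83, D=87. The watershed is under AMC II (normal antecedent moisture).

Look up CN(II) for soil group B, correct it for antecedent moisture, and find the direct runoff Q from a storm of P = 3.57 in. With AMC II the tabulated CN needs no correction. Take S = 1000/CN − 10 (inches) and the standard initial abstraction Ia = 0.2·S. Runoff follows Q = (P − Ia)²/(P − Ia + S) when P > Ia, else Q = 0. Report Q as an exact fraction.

NRCS table: small grain, straight row, good condition, soil group B → CN(II) = 75
CN(II) = 75; AMC II needs no correction.
S = 1000/75 − 10 = 10/3 in ≈ 3.333 in
Initial abstraction Ia = S/5 = (10/3)/5 = 2/3 ≈ 0.667 in
Since P=3.570 > Ia=0.667: effective rainfall P−Ia = 871/300 in
Q: (871/300)² ÷ (1871/300) = 758641/561300 in (≈ 1.352 in)

Q = 758641/561300 in ≈ 1.352 in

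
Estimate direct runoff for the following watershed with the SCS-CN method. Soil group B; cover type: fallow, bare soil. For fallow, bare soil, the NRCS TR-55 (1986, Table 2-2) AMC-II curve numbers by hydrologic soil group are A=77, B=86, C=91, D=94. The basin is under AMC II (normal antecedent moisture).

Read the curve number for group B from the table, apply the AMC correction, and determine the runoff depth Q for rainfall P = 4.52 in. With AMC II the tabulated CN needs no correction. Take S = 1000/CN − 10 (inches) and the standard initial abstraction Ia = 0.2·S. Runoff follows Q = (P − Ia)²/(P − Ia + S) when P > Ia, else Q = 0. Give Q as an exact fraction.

Q = 20331081/6728425 in ≈ 3.022 in

NRCS table: fallow, bare soil, soil group B → CN(II) = 86
Average conditions: CN = 86 (no AMC adjustment).
Retention S: 1000/CN − 10 with CN=86.000 → S = 70/43 ≈ 1.628 in
Ia = 0.2·(70/43) = 14/43 in ≈ 0.326 in
P − Ia = 4.520 − 0.326 = 4509/1075 ≈ 4.194 in (> 0, runoff occurs)
Q: (4509/1075)² ÷ (6259/1075) = 20331081/6728425 in (≈ 3.022 in)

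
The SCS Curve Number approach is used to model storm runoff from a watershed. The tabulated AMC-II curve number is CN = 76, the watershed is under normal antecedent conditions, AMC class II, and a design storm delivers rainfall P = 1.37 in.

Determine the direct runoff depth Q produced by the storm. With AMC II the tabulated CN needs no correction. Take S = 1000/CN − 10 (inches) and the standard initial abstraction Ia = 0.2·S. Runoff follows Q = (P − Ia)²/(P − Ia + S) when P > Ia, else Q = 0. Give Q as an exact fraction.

AMC II — tabulated CN = 76 applies directly.
Retention S: 1000/CN − 10 with CN=76.000 → S = 60/19 ≈ 3.158 in
Ia = 0.2S: 0.2·3.158 = 0.632 in (exactly 12/19)
P − Ia = 1.370 − 0.632 = 1403/1900 ≈ 0.738 in (> 0, runoff occurs)
Q = (1403/1900)²/((1403/1900) + 60/19) = (1968409/3610000)/(7403/1900) = 1968409/14065700 in ≈ 0.140 in

Q = 1968409/14065700 in ≈ 0.140 in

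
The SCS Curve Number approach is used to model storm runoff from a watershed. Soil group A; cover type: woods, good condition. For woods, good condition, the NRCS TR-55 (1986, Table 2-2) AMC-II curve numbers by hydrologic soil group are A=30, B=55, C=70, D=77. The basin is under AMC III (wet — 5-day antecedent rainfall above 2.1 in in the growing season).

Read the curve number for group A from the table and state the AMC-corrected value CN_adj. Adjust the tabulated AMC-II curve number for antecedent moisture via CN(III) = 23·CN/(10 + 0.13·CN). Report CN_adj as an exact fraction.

NRCS table: woods, good condition, soil group A → CN(II) = 30
Adjust CN=30 to AMC III: 23·30/(10 + 0.13·30) → 690 ÷ (139/10) = 6900/139 ≈ 49.640

CN_adj = 6900/139 ≈ 49.640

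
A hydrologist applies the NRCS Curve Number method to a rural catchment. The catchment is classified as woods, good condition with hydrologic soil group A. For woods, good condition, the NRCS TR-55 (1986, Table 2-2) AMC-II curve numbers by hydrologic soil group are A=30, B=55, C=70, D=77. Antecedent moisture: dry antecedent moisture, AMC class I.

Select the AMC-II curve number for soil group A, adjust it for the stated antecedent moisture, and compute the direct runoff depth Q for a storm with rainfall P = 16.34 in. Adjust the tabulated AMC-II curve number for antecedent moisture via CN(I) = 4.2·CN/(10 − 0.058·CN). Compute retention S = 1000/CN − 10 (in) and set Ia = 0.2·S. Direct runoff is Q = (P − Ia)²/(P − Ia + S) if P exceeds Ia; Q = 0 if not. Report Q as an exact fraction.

NRCS table: woods, good condition, soil group A → CN(II) = 30
Dry (AMC I): CN(I) = 4.2·30/(10 − 0.058·30) = 126/(413/50) = 900/59 ≈ 15.254
Max retention: S = 1000/(900/59) − 10 = 500/9 in (≈ 55.556 in)
Ia = 0.2S: 0.2·55.556 = 11.111 in (exactly 100/9)
P − Ia = 16.340 − 11.111 = 2353/450 ≈ 5.229 in (> 0, runoff occurs)
Runoff Q = (P−Ia)²/(P−Ia+S) = (5.229)²/(5.229+55.556) = 5536609/12308850 ≈ 0.450 in

Q = 5536609/12308850 in ≈ 0.450 in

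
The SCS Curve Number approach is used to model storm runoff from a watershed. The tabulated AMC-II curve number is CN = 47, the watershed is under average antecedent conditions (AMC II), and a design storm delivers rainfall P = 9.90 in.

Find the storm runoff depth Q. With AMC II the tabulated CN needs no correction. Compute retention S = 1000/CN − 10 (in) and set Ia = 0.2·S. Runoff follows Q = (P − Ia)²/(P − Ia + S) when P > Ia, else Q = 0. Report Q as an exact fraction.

Average conditions: CN = 47 (no AMC adjustment).
S = 1000/47 − 10 = 530/47 in ≈ 11.277 in
Ia = 0.2·(530/47) = 106/47 in ≈ 2.255 in
Since P=9.900 > Ia=2.255: effective rainfall P−Ia = 3593/470 in
Runoff Q = (P−Ia)²/(P−Ia+S) = (7.645)²/(7.645+11.277) = 12909649/4179710 ≈ 3.089 in

Q = 12909649/4179710 in ≈ 3.089 in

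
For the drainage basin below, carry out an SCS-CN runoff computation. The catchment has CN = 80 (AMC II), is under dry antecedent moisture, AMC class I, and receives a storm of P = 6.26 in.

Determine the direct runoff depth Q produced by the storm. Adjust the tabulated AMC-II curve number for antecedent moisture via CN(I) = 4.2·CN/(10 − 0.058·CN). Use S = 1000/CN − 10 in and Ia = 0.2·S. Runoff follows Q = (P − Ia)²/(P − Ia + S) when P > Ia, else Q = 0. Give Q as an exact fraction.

Q = 28334329/12151650 in ≈ 2.332 in

Dry (AMC I): CN(I) = 4.2·80/(10 − 0.058·80) = 336/(134/25) = 4200/67 ≈ 62.687
Max retention: S = 1000/(4200/67) − 10 = 125/21 in (≈ 5.952 in)
Ia = 0.2S: 0.2·5.952 = 1.190 in (exactly 25/21)
Since P=6.260 > Ia=1.190: effective rainfall P−Ia = 5323/1050 in
Runoff Q = (P−Ia)²/(P−Ia+S) = (5.070)²/(5.070+5.952) = 28334329/12151650 ≈ 2.332 in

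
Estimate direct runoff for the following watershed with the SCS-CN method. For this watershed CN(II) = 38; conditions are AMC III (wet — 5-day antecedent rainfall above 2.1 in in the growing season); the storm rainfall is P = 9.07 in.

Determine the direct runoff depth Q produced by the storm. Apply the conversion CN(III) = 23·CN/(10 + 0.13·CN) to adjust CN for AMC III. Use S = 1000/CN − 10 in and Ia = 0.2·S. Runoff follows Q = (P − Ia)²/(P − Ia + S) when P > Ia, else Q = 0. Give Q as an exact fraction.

Wet (AMC III): CN(III) = 23·38/(10 + 0.13·38) = 874/(747/50) = 43700/747 ≈ 58.501
Max retention: S = 1000/(43700/747) − 10 = 3100/437 in (≈ 7.094 in)
Ia = 0.2S: 0.2·7.094 = 1.419 in (exactly 620/437)
Since P=9.070 > Ia=1.419: effective rainfall P−Ia = 334359/43700 in
Runoff Q = (P−Ia)²/(P−Ia+S) = (7.651)²/(7.651+7.094) = 111795940881/28158488300 ≈ 3.970 in

Q = 111795940881/28158488300 in ≈ 3.970 in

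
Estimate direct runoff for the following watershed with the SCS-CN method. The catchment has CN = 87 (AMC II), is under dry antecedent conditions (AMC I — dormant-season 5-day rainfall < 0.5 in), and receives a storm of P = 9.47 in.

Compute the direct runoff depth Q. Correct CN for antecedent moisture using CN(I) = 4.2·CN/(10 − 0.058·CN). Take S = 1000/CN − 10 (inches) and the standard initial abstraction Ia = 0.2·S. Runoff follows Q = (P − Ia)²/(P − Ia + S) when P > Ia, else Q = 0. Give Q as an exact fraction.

CN(I) from CN(II)=87: (4.2·87)/(10 − 0.058·87) = 182700/2477 ≈ 73.759
Max retention: S = 1000/(182700/2477) − 10 = 6500/1827 in (≈ 3.558 in)
Initial abstraction Ia = S/5 = (6500/1827)/5 = 1300/1827 ≈ 0.712 in
P − Ia = 9.470 − 0.712 = 1600169/182700 ≈ 8.758 in (> 0, runoff occurs)
Q = (1600169/182700)²/((1600169/182700) + 6500/1827) = (2560540828561/33379290000)/(2250169/182700) = 2560540828561/411105876300 in ≈ 6.228 in

Q = 2560540828561/411105876300 in ≈ 6.228 in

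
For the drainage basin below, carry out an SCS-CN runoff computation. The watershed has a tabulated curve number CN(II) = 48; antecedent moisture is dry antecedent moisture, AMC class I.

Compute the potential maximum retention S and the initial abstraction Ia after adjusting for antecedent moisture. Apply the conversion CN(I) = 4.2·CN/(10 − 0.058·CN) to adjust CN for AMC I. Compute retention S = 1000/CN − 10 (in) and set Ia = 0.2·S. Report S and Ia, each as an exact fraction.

S = 1625/63 in ≈ 25.794 in; Ia = 325/63 in ≈ 5.159 in

Adjust CN=48 to AMC I: 4.2·48/(10 − 0.058·48) → (1008/5) ÷ (902/125) = 12600/451 ≈ 27.938
S = 1000/(12600/451) − 10 = 1625/63 in ≈ 25.794 in
Ia = 0.2S: 0.2·25.794 = 5.159 in (exactly 325/63)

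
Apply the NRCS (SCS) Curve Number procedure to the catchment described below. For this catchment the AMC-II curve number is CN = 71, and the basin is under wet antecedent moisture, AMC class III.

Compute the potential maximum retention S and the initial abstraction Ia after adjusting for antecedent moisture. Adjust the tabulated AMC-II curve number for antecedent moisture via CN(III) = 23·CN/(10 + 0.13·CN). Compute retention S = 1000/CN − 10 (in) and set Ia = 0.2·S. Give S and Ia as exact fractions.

Adjust CN=71 to AMC III: 23·71/(10 + 0.13·71) → 1633 ÷ (1923/100) = 163300/1923 ≈ 84.919
Retention S: 1000/CN − 10 with CN=84.919 → S = 2900/1633 ≈ 1.776 in
Initial abstraction Ia = S/5 = (2900/1633)/5 = 580/1633 ≈ 0.355 in

S = 2900/1633 in ≈ 1.776 in; Ia = 580/1633 in ≈ 0.355 in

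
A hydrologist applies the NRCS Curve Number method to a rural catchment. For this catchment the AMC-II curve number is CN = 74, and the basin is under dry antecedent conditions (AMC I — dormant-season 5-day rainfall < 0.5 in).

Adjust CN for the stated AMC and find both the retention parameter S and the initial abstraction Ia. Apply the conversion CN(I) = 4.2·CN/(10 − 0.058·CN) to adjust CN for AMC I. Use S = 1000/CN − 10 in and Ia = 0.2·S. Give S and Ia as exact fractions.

Dry (AMC I): CN(I) = 4.2·74/(10 − 0.058·74) = (1554/5)/(1427/250) = 77700/1427 ≈ 54.450
S = 1000/(77700/1427) − 10 = 6500/777 in ≈ 8.366 in
Ia = 0.2·(6500/777) = 1300/777 in ≈ 1.673 in

S = 6500/777 in ≈ 8.366 in; Ia = 1300/777 in ≈ 1.673 in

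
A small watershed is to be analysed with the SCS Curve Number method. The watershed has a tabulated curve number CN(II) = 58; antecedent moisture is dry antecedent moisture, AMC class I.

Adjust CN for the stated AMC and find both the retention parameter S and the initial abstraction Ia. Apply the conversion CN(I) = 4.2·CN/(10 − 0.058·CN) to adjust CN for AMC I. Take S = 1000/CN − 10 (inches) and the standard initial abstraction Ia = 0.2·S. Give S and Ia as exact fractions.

S = 500/29 in ≈ 17.241 in; Ia = 100/29 in ≈ 3.448 in

Dry (AMC I): CN(I) = 4.2·58/(10 − 0.058·58) = (1218/5)/(1659/250) = 2900/79 ≈ 36.709
Max retention: S = 1000/(2900/79) − 10 = 500/29 in (≈ 17.241 in)
Ia = 0.2·(500/29) = 100/29 in ≈ 3.448 in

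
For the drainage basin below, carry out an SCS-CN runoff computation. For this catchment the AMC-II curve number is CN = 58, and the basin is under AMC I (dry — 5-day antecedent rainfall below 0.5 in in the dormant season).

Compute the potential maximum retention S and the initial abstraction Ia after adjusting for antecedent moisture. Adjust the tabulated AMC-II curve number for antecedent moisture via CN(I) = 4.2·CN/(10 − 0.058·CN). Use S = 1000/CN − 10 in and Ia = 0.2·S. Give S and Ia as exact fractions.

S = 500/29 in ≈ 17.241 in; Ia = 100/29 in ≈ 3.448 in

Dry (AMC I): CN(I) = 4.2·58/(10 − 0.058·58) = (1218/5)/(1659/250) = 2900/79 ≈ 36.709
S = 1000/(2900/79) − 10 = 500/29 in ≈ 17.241 in
Ia = 0.2S: 0.2·17.241 = 3.448 in (exactly 100/29)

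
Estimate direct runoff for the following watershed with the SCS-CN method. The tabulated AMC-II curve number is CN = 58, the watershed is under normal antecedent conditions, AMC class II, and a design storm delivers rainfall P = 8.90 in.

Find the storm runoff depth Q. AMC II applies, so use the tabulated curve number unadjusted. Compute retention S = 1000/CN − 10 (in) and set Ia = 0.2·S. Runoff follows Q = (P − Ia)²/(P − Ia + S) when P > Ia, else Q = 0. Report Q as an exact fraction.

AMC II — tabulated CN = 58 applies directly.
Max retention: S = 1000/58 − 10 = 210/29 in (≈ 7.241 in)
Initial abstraction Ia = S/5 = (210/29)/5 = 42/29 ≈ 1.448 in
P − Ia = 8.900 − 1.448 = 2161/290 ≈ 7.452 in (> 0, runoff occurs)
Q: (2161/290)² ÷ (4261/290) = 4669921/1235690 in (≈ 3.779 in)

Q = 4669921/1235690 in ≈ 3.779 in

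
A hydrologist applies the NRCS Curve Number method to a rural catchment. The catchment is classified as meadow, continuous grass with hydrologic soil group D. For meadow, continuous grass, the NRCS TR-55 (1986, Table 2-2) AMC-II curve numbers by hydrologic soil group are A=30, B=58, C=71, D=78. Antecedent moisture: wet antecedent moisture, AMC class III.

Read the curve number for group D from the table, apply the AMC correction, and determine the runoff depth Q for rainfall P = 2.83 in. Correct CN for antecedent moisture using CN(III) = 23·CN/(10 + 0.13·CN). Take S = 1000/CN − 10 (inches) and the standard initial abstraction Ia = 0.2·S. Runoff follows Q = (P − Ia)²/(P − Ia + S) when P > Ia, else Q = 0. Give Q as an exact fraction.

Q = 53754886201/30664034700 in ≈ 1.753 in

NRCS table: meadow, continuous grass, soil group D → CN(II) = 78
Wet (AMC III): CN(III) = 23·78/(10 + 0.13·78) = 1794/(1007/50) = 89700/1007 ≈ 89.076
S = 1000/(89700/1007) − 10 = 1100/897 in ≈ 1.226 in
Initial abstraction Ia = S/5 = (1100/897)/5 = 220/897 ≈ 0.245 in
Excess rainfall: 2.830 − 0.245 = 2.585 in; P > Ia so Q > 0
Runoff Q = (P−Ia)²/(P−Ia+S) = (2.585)²/(2.585+1.226) = 53754886201/30664034700 ≈ 1.753 in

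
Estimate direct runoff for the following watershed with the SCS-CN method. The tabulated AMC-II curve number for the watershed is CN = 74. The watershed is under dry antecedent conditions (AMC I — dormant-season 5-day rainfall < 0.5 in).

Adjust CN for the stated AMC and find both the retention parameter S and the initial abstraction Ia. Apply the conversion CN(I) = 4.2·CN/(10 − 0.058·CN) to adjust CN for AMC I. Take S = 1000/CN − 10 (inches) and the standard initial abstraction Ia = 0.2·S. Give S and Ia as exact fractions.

Dry (AMC I): CN(I) = 4.2·74/(10 − 0.058·74) = (1554/5)/(1427/250) = 77700/1427 ≈ 54.450
Max retention: S = 1000/(77700/1427) − 10 = 6500/777 in (≈ 8.366 in)
Initial abstraction Ia = S/5 = (6500/777)/5 = 1300/777 ≈ 1.673 in

S = 6500/777 in ≈ 8.366 in; Ia = 1300/777 in ≈ 1.673 in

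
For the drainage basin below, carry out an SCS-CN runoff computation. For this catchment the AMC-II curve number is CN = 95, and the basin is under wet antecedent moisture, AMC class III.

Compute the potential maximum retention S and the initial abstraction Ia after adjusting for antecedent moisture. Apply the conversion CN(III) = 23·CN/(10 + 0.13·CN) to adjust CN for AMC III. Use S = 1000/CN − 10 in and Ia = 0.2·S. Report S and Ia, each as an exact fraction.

Adjust CN=95 to AMC III: 23·95/(10 + 0.13·95) → 2185 ÷ (447/20) = 43700/447 ≈ 97.763
Max retention: S = 1000/(43700/447) − 10 = 100/437 in (≈ 0.229 in)
Initial abstraction Ia = S/5 = (100/437)/5 = 20/437 ≈ 0.046 in

S = 100/437 in ≈ 0.229 in; Ia = 20/437 in ≈ 0.046 in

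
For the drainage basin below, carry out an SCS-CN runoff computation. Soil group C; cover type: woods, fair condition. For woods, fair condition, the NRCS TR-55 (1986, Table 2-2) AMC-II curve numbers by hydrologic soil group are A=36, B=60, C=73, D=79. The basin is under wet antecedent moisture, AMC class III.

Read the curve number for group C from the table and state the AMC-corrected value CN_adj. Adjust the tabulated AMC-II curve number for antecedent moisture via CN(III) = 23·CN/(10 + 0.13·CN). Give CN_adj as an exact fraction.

NRCS table: woods, fair condition, soil group C → CN(II) = 73
Adjust CN=73 to AMC III: 23·73/(10 + 0.13·73) → 1679 ÷ (1949/100) = 167900/1949 ≈ 86.147

CN_adj = 167900/1949 ≈ 86.147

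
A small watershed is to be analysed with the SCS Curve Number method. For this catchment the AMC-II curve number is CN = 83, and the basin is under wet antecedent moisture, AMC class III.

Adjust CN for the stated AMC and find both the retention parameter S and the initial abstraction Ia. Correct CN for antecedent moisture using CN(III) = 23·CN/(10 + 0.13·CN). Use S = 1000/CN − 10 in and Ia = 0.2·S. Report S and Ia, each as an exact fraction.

S = 1700/1909 in ≈ 0.891 in; Ia = 340/1909 in ≈ 0.178 in

Wet (AMC III): CN(III) = 23·83/(10 + 0.13·83) = 1909/(2079/100) = 190900/2079 ≈ 91.823
Max retention: S = 1000/(190900/2079) − 10 = 1700/1909 in (≈ 0.891 in)
Ia = 0.2S: 0.2·0.891 = 0.178 in (exactly 340/1909)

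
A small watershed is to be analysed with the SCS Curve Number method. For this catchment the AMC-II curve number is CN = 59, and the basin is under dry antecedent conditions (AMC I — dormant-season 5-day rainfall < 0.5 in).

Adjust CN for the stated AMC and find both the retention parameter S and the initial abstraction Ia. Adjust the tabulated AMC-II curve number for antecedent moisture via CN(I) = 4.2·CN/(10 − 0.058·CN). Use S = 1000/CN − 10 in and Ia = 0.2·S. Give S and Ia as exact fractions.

Adjust CN=59 to AMC I: 4.2·59/(10 − 0.058·59) → (1239/5) ÷ (3289/500) = 123900/3289 ≈ 37.671
Retention S: 1000/CN − 10 with CN=37.671 → S = 20500/1239 ≈ 16.546 in
Ia = 0.2S: 0.2·16.546 = 3.309 in (exactly 4100/1239)

S = 20500/1239 in ≈ 16.546 in; Ia = 4100/1239 in ≈ 3.309 in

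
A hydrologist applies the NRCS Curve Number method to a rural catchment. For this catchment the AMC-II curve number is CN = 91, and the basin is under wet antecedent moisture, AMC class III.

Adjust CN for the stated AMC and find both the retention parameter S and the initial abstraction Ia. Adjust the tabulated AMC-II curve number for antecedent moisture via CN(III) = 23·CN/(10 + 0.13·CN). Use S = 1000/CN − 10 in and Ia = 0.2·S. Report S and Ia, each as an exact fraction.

S = 900/2093 in ≈ 0.430 in; Ia = 180/2093 in ≈ 0.086 in

Adjust CN=91 to AMC III: 23·91/(10 + 0.13·91) → 2093 ÷ (2183/100) = 209300/2183 ≈ 95.877
Max retention: S = 1000/(209300/2183) − 10 = 900/2093 in (≈ 0.430 in)
Initial abstraction Ia = S/5 = (900/2093)/5 = 180/2093 ≈ 0.086 in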